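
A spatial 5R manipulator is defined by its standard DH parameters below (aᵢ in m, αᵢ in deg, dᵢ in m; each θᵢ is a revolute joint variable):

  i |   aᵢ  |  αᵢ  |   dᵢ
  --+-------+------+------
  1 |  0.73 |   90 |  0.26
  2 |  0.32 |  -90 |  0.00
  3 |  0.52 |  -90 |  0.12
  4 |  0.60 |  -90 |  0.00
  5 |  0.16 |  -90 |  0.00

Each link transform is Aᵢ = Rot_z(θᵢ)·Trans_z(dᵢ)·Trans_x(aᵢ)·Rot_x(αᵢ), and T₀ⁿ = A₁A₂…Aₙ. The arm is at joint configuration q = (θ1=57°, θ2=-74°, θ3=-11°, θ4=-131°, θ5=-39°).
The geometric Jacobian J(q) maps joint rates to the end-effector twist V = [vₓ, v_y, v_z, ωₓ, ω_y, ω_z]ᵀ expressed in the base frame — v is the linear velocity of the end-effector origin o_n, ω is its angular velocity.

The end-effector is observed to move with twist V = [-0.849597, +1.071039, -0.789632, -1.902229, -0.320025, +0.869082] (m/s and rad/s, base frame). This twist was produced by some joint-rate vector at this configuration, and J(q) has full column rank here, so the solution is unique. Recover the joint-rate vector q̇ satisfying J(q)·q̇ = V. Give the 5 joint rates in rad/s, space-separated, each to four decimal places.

0.9350 -0.3580 -0.8430 0.9870 -0.6540

o_n = [0.7284, 1.2874, 0.0754]
J₁: ẑ×o_n = [-1.2874, 0.7284, 0.0000], ω = ẑ
J2: z=[0.8387, -0.5446, 0.0000] o=[0.3976, 0.6122, 0.2600] → [0.1005, 0.1548, 0.7465, 0.8387, -0.5446, 0.0000]
J3: z=[0.5235, 0.8062, 0.2756] o=[0.4456, 0.6862, -0.0476] → [-0.0665, 0.0135, 0.0868, 0.5235, 0.8062, 0.2756]
J4: z=[-0.7946, 0.5787, -0.1834] o=[0.6683, 0.8469, -0.5052] → [0.4168, 0.4503, -0.3849, -0.7946, 0.5787, -0.1834]
J5: z=[0.5755, 0.6217, -0.5313] o=[0.7844, 1.1635, -0.0089] → [0.1183, -0.0188, 0.1061, 0.5755, 0.6217, -0.5313]
q̇ = J⁺·V = [0.9350, -0.3580, -0.8430, 0.9870, -0.6540]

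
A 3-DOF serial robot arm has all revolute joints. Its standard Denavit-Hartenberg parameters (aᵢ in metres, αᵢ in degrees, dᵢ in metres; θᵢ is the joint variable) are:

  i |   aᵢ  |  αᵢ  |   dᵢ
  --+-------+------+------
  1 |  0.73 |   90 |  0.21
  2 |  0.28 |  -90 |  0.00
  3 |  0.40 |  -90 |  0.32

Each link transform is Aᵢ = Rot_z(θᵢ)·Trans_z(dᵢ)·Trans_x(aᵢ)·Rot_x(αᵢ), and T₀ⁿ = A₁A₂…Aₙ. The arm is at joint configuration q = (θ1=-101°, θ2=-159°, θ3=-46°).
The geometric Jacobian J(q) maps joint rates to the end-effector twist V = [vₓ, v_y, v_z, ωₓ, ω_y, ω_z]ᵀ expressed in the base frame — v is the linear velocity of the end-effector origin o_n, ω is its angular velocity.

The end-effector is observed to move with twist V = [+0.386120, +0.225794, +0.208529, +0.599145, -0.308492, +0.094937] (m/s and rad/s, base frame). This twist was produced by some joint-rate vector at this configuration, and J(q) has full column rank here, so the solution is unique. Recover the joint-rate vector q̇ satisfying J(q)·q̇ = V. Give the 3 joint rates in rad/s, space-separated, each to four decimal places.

o_n = [-0.3442, -0.2630, -0.2887]
J₁: ẑ×o_n = [0.2630, -0.3442, 0.0000], ω = ẑ
J2: z=[-0.9816, 0.1908, 0.0000] o=[-0.1393, -0.7166, 0.2100] → [-0.0951, -0.4895, -0.4061, -0.9816, 0.1908, 0.0000]
J3: z=[-0.0684, -0.3518, -0.9336] o=[-0.0894, -0.4600, 0.1097] → [0.3240, 0.2107, -0.1031, -0.0684, -0.3518, -0.9336]
q̇ = J⁺·V = [0.5860, -0.6470, 0.5260]

0.5860 -0.6470 0.5260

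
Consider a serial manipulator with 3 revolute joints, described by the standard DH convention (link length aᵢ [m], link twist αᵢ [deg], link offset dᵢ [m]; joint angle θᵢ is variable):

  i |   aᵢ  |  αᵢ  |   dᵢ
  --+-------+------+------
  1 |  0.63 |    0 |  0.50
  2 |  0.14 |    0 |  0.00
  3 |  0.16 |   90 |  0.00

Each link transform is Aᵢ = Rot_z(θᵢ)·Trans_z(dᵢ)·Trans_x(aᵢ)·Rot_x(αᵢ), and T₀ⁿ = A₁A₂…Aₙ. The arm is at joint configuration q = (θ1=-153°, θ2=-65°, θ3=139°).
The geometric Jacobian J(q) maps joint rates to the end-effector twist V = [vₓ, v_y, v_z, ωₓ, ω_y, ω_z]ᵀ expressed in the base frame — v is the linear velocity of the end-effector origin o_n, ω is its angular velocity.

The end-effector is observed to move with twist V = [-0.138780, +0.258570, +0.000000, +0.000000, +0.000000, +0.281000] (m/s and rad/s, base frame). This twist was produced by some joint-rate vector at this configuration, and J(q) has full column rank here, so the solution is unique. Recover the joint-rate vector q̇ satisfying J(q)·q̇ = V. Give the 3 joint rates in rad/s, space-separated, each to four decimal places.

o_n = [-0.6411, -0.3569, 0.5000]
J₁: ẑ×o_n = [0.3569, -0.6411, 0.0000], ω = ẑ
J2: z=[0.0000, 0.0000, 1.0000] o=[-0.5613, -0.2860, 0.5000] → [0.0709, -0.0798, 0.0000, 0.0000, 0.0000, 1.0000]
J3: z=[0.0000, 0.0000, 1.0000] o=[-0.6717, -0.1998, 0.5000] → [0.1571, 0.0305, -0.0000, 0.0000, 0.0000, 1.0000]
q̇ = J⁺·V = [-0.5220, 0.9120, -0.1090]

-0.5220 0.9120 -0.1090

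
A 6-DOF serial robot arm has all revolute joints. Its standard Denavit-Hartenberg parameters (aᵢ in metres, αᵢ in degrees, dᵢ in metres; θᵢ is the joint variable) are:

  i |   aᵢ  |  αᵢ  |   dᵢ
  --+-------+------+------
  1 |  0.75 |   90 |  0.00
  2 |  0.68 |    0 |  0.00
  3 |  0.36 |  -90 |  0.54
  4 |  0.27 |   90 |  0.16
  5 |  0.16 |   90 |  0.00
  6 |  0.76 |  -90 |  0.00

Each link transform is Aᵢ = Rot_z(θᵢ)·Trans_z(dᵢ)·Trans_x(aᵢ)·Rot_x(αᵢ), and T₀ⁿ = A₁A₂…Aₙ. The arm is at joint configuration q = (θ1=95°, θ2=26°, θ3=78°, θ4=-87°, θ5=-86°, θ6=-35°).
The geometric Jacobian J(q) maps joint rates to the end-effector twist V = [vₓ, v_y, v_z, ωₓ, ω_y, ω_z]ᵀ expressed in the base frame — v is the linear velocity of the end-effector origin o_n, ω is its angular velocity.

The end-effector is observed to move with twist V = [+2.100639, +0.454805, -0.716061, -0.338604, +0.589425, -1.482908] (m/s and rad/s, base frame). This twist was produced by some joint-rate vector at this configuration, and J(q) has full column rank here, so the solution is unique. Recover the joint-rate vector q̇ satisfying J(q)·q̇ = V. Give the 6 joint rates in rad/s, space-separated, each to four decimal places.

o_n = [0.6841, 1.8335, 1.2364]
J₁: ẑ×o_n = [-1.8335, 0.6841, 0.0000], ω = ẑ
J2: z=[0.9962, 0.0872, 0.0000] o=[-0.0654, 0.7471, 0.0000] → [0.1078, -1.2317, 1.0169, 0.9962, 0.0872, 0.0000]
J3: z=[0.9962, 0.0872, 0.0000] o=[-0.1186, 1.3560, 0.2981] → [0.0818, -0.9348, 0.4057, 0.9962, 0.0872, 0.0000]
J4: z=[0.0846, -0.9666, -0.2419] o=[0.4269, 1.3163, 0.6474] → [-0.4442, -0.1120, 0.2924, 0.0846, -0.9666, -0.2419]
J5: z=[0.0311, 0.2452, -0.9690] o=[0.7093, 1.1817, 0.6224] → [0.7821, 0.0053, 0.0264, 0.0311, 0.2452, -0.9690]
J6: z=[-0.9994, -0.0068, -0.0338] o=[0.7070, 1.3369, 0.6616] → [0.0129, 0.5753, -0.4965, -0.9994, -0.0068, -0.0338]
q̇ = J⁺·V = [-0.6940, -0.8920, -0.2650, -0.4650, 0.9590, -0.8240]

-0.6940 -0.8920 -0.2650 -0.4650 0.9590 -0.8240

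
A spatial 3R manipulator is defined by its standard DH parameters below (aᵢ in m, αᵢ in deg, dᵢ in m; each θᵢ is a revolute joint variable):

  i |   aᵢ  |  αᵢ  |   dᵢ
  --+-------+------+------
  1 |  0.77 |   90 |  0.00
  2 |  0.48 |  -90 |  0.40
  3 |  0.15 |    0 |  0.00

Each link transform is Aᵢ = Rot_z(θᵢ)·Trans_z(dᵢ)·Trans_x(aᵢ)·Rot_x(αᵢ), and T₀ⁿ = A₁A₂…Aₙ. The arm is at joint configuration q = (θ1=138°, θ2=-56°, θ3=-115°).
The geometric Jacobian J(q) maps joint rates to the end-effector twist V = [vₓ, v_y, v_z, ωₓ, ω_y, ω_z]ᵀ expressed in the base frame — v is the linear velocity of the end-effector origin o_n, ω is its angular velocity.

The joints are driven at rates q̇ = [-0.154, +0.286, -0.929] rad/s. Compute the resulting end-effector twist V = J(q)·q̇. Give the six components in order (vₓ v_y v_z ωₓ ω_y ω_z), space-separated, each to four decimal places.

o_n = [-0.3867, 1.0694, -0.3454]
J₁: ẑ×o_n = [-1.0694, -0.3867, 0.0000], ω = ẑ
J2: z=[0.6691, 0.7431, 0.0000] o=[-0.5722, 0.5152, 0.0000] → [-0.2567, 0.2311, 0.2330, 0.6691, 0.7431, 0.0000]
J3: z=[-0.6161, 0.5547, 0.5592] o=[-0.5040, 0.9921, -0.3979] → [-0.0141, 0.0980, -0.1127, -0.6161, 0.5547, 0.5592]
V = J·q̇ = [0.1044, 0.0346, 0.1713, 0.7637, -0.3028, -0.6735]

0.1044 0.0346 0.1713 0.7637 -0.3028 -0.6735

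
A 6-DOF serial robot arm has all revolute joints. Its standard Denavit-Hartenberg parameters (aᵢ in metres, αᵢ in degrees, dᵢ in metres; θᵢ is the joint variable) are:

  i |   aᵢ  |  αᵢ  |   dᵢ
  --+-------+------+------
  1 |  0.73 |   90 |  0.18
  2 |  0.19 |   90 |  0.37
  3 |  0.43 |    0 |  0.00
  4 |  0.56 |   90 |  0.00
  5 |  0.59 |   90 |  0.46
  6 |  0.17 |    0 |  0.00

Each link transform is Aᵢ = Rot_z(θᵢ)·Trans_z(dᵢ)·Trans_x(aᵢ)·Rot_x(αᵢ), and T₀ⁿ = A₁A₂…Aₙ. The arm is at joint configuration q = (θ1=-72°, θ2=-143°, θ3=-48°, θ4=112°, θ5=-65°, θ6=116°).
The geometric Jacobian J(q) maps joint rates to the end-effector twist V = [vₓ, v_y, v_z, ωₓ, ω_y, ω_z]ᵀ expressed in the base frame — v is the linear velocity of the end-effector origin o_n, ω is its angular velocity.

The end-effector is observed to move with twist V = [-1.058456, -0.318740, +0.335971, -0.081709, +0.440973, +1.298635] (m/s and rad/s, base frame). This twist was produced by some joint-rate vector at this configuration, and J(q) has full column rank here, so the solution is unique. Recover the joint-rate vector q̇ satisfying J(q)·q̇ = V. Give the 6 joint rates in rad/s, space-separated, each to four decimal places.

o_n = [-0.4829, -0.0701, -1.0173]
J₁: ẑ×o_n = [0.0701, -0.4829, 0.0000], ω = ẑ
J2: z=[-0.9511, -0.3090, 0.0000] o=[0.2256, -0.6943, 0.1800] → [0.3700, -1.1387, -0.8126, -0.9511, -0.3090, 0.0000]
J3: z=[-0.1860, 0.5724, 0.7986] o=[-0.1732, -0.6643, 0.0657] → [-1.0944, -0.4487, 0.0668, -0.1860, 0.5724, 0.7986]
J4: z=[-0.1860, 0.5724, 0.7986] o=[0.0597, -0.3470, -0.1075] → [-0.7419, -0.6026, 0.2591, -0.1860, 0.5724, 0.7986]
J5: z=[0.1951, 0.8181, -0.5409] o=[-0.4796, -0.3161, -0.2552] → [-0.4904, 0.1505, 0.0507, 0.1951, 0.8181, -0.5409]
J6: z=[0.9514, -0.2919, -0.0984] o=[-0.5305, -0.2320, -0.9969] → [0.0219, 0.0147, 0.1679, 0.9514, -0.2919, -0.0984]
q̇ = J⁺·V = [0.1820, -0.3190, 0.9060, 0.2090, -0.3990, -0.1050]

0.1820 -0.3190 0.9060 0.2090 -0.3990 -0.1050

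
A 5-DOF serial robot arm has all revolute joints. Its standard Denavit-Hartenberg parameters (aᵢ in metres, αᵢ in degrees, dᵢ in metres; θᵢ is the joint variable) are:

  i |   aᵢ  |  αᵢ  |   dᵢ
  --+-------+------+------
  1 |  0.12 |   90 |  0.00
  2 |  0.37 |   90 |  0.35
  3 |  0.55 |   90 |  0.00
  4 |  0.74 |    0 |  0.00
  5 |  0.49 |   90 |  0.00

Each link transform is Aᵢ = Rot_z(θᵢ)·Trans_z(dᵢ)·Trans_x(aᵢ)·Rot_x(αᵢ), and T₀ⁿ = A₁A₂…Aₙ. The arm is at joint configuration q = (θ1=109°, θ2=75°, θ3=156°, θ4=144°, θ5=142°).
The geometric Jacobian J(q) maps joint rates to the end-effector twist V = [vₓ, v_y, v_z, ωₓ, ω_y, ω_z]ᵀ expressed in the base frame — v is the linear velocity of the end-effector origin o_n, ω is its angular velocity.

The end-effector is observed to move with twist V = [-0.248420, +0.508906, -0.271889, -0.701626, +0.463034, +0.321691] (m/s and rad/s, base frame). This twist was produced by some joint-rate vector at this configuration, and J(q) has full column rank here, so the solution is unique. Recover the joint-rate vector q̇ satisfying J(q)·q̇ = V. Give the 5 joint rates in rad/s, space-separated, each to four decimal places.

0.5360 -0.4350 0.6990 -0.4990 0.4140

o_n = [0.3119, 0.2772, 0.2905]
J₁: ẑ×o_n = [-0.2772, 0.3119, 0.0000], ω = ẑ
J2: z=[0.9455, 0.3256, 0.0000] o=[-0.0391, 0.1135, 0.0000] → [0.0946, -0.2747, 0.0405, 0.9455, 0.3256, 0.0000]
J3: z=[-0.3145, 0.9133, -0.2588] o=[0.2607, 0.3180, 0.3574] → [-0.0717, -0.0343, -0.0339, -0.3145, 0.9133, -0.2588]
J4: z=[0.8295, 0.3970, 0.3929] o=[0.5145, 0.2678, -0.1279] → [0.1624, -0.4267, 0.0882, 0.8295, 0.3970, 0.3929]
J5: z=[0.8295, 0.3970, 0.3929] o=[0.1014, 0.7196, 0.2878] → [0.1749, 0.0804, -0.4506, 0.8295, 0.3970, 0.3929]
q̇ = J⁺·V = [0.5360, -0.4350, 0.6990, -0.4990, 0.4140]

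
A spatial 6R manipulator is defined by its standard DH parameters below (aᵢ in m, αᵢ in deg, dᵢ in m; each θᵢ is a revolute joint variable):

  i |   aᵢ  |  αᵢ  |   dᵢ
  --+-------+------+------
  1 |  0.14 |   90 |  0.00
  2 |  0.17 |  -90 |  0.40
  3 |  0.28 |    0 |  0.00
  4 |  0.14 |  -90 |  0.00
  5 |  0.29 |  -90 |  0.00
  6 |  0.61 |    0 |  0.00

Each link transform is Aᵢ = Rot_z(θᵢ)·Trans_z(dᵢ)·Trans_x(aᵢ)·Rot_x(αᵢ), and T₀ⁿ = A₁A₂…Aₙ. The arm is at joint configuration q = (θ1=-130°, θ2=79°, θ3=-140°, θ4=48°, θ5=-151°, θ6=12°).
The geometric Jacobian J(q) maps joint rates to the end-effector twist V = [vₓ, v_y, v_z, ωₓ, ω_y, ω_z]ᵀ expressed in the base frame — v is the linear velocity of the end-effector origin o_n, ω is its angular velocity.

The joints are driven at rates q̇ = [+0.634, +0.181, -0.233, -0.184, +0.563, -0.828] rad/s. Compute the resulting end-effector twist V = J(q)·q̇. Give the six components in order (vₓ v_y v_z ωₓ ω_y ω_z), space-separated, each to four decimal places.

o_n = [0.2452, 0.1995, -0.0643]
J₁: ẑ×o_n = [-0.1995, 0.2452, 0.0000], ω = ẑ
J2: z=[-0.7660, 0.6428, 0.0000] o=[-0.0900, -0.1072, 0.0000] → [-0.0413, -0.0493, -0.4504, -0.7660, 0.6428, 0.0000]
J3: z=[0.6310, 0.7520, 0.1908] o=[-0.4173, 0.1250, 0.1669] → [-0.1881, 0.2723, -0.4511, 0.6310, 0.7520, 0.1908]
J4: z=[0.6310, 0.7520, 0.1908] o=[-0.5288, 0.2721, -0.0437] → [-0.0017, 0.1607, -0.6278, 0.6310, 0.7520, 0.1908]
J5: z=[-0.1493, -0.1236, 0.9810] o=[-0.6354, 0.3627, -0.0485] → [0.1621, 0.8615, 0.1332, -0.1493, -0.1236, 0.9810]
J6: z=[0.1828, 0.9716, 0.1503] o=[-0.3536, 0.3042, -0.0130] → [-0.0342, 0.0994, -0.6009, 0.1828, 0.9716, 0.1503]
V = J·q̇ = [0.0297, 0.4563, 0.7116, -0.6372, -1.0713, 0.9823]

0.0297 0.4563 0.7116 -0.6372 -1.0713 0.9823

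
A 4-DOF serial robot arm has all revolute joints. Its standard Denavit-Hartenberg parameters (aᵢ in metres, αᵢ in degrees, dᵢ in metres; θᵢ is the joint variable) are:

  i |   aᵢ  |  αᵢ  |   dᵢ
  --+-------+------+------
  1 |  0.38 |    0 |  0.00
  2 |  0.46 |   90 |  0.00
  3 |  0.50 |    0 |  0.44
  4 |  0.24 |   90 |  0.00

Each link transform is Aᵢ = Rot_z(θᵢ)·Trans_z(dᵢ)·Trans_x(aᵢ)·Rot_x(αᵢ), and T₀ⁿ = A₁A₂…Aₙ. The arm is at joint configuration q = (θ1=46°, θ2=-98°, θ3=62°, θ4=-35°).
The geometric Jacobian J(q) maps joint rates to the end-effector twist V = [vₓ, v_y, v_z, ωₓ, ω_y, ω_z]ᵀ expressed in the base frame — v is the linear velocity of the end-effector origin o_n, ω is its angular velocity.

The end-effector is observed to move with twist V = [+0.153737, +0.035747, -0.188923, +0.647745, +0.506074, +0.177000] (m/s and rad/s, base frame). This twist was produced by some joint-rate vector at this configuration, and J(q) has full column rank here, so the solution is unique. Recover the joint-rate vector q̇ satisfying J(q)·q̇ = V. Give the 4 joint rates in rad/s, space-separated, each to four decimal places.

o_n = [0.4766, -0.7135, 0.5504]
J₁: ẑ×o_n = [0.7135, 0.4766, -0.0000], ω = ẑ
J2: z=[0.0000, 0.0000, 1.0000] o=[0.2640, 0.2733, 0.0000] → [0.9869, 0.2127, -0.0000, 0.0000, 0.0000, 1.0000]
J3: z=[-0.7880, -0.6157, 0.0000] o=[0.5472, -0.0891, 0.0000] → [-0.3389, 0.4337, 0.4486, -0.7880, -0.6157, 0.0000]
J4: z=[-0.7880, -0.6157, 0.0000] o=[0.3450, -0.5450, 0.4415] → [-0.0671, 0.0859, 0.2138, -0.7880, -0.6157, 0.0000]
q̇ = J⁺·V = [0.3340, -0.1570, -0.0560, -0.7660]

0.3340 -0.1570 -0.0560 -0.7660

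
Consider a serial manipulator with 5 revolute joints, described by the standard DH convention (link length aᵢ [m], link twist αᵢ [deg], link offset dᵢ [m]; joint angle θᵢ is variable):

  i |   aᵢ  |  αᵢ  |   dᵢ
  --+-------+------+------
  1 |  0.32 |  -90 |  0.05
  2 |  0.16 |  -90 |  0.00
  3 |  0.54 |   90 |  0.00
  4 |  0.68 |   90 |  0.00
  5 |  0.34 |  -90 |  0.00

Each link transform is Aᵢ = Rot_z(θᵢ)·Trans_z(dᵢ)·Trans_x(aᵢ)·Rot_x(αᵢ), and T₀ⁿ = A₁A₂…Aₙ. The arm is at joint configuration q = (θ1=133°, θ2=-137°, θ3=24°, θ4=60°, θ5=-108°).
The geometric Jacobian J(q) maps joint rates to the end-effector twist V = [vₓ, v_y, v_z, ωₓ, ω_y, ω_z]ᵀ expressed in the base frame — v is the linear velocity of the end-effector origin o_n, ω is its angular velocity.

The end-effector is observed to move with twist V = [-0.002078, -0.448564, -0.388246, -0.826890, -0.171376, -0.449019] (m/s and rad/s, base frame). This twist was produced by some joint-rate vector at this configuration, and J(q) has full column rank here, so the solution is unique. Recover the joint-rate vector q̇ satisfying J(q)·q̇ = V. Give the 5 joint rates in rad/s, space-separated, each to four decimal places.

-0.5220 -0.4050 -0.0550 0.9190 -0.8150

o_n = [0.4036, 0.4938, 0.9491]
J₁: ẑ×o_n = [-0.4938, 0.4036, 0.0000], ω = ẑ
J2: z=[-0.7314, -0.6820, 0.0000] o=[-0.2182, 0.2340, 0.0500] → [-0.6132, 0.6576, 0.2341, -0.7314, -0.6820, 0.0000]
J3: z=[-0.4651, 0.4988, 0.7314] o=[-0.1384, 0.1485, 0.1591] → [0.1414, 0.7639, -0.4310, -0.4651, 0.4988, 0.7314]
J4: z=[-0.4653, -0.8406, 0.2774] o=[0.2683, 0.0344, 0.4956] → [-0.5087, 0.2486, -0.1000, -0.4653, -0.8406, 0.2774]
J5: z=[0.8848, -0.4323, 0.1739] o=[0.2504, 0.2563, 1.1381] → [0.0404, 0.1938, 0.2764, 0.8848, -0.4323, 0.1739]
q̇ = J⁺·V = [-0.5220, -0.4050, -0.0550, 0.9190, -0.8150]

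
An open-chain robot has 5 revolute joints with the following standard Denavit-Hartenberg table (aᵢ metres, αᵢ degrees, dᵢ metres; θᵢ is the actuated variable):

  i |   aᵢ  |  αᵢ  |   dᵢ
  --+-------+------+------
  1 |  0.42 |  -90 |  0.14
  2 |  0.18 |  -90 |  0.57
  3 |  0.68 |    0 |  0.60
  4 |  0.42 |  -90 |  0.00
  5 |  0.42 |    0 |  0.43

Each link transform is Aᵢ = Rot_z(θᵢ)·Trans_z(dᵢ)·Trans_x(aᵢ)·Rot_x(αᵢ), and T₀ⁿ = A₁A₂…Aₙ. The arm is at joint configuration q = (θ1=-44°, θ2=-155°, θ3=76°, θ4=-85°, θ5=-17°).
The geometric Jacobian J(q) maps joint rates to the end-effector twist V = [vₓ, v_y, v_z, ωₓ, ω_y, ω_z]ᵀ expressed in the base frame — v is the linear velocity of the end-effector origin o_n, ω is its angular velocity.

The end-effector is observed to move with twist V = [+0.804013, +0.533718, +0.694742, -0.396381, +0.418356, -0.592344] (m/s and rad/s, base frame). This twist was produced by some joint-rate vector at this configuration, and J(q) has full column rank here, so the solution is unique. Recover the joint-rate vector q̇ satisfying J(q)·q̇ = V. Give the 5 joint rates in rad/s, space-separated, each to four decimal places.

o_n = [-0.5438, -0.0114, 1.3121]
J₁: ẑ×o_n = [0.0114, -0.5438, 0.0000], ω = ẑ
J2: z=[0.6947, 0.7193, 0.0000] o=[0.3021, -0.2918, 0.1400] → [0.8431, -0.8142, 0.8032, 0.6947, 0.7193, 0.0000]
J3: z=[0.3040, -0.2936, 0.9063] o=[0.5807, 0.2316, 0.2161] → [-0.1015, -1.3523, -0.4040, 0.3040, -0.2936, 0.9063]
J4: z=[0.3040, -0.2936, 0.9063] o=[0.1975, -0.3156, 0.8294] → [-0.4174, -0.8186, -0.1252, 0.3040, -0.2936, 0.9063]
J5: z=[-0.7881, -0.6120, 0.0661] o=[-0.0273, -0.0072, 1.0047] → [-0.1878, 0.2081, -0.3128, -0.7881, -0.6120, 0.0661]
q̇ = J⁺·V = [0.3540, 0.7950, -0.5810, -0.5200, 0.7790]

0.3540 0.7950 -0.5810 -0.5200 0.7790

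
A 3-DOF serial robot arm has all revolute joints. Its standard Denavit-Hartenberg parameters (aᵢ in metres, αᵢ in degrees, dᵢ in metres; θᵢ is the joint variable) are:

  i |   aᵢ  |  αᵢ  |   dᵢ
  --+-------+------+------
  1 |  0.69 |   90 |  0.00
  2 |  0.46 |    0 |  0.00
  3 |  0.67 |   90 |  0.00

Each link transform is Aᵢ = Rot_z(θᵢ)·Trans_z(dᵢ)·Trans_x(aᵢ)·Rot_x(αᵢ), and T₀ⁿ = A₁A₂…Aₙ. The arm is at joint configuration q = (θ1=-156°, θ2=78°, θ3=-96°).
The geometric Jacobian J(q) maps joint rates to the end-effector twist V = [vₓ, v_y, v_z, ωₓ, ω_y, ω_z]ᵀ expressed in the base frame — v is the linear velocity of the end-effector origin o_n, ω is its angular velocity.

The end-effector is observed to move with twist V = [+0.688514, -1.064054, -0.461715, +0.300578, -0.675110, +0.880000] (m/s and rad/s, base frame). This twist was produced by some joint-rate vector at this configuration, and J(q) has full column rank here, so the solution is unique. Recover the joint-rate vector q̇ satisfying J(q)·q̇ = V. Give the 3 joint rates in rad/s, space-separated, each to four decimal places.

o_n = [-1.2998, -0.5787, 0.2429]
J₁: ẑ×o_n = [0.5787, -1.2998, 0.0000], ω = ẑ
J2: z=[-0.4067, 0.9135, 0.0000] o=[-0.6303, -0.2806, 0.0000] → [0.2219, 0.0988, 0.7328, -0.4067, 0.9135, 0.0000]
J3: z=[-0.4067, 0.9135, 0.0000] o=[-0.7177, -0.3195, 0.4499] → [-0.1891, -0.0842, 0.6372, -0.4067, 0.9135, 0.0000]
q̇ = J⁺·V = [0.8800, 0.0960, -0.8350]

0.8800 0.0960 -0.8350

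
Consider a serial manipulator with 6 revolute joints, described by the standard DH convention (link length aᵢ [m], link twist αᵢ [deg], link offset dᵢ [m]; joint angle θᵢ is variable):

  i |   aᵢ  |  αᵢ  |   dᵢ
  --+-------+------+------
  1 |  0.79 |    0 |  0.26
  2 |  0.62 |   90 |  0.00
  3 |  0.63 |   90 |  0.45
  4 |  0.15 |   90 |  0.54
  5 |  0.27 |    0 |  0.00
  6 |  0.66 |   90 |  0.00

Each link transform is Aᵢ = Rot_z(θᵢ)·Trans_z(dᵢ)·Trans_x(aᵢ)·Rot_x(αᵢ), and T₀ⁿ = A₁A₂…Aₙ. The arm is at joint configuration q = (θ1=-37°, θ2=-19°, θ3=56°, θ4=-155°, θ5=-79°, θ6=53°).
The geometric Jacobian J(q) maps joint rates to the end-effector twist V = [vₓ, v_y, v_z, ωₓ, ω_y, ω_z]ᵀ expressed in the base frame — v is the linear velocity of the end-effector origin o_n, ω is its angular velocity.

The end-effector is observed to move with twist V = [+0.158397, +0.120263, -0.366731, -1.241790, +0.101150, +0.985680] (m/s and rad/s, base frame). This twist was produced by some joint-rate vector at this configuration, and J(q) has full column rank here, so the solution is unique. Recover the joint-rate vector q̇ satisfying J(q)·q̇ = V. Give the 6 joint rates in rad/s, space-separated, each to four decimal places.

o_n = [0.8481, -1.0015, 0.1932]
J₁: ẑ×o_n = [1.0015, 0.8481, -0.0000], ω = ẑ
J2: z=[0.0000, 0.0000, 1.0000] o=[0.6309, -0.4754, 0.2600] → [0.5261, 0.2172, -0.0000, 0.0000, 0.0000, 1.0000]
J3: z=[-0.8290, -0.5592, 0.0000] o=[0.9776, -0.9894, 0.2600] → [0.0374, -0.0554, -0.0624, -0.8290, -0.5592, 0.0000]
J4: z=[0.4636, -0.6873, -0.5592] o=[0.8016, -1.5331, 0.7823] → [0.7021, 0.2471, 0.2784, 0.4636, -0.6873, -0.5592]
J5: z=[-0.8835, -0.3109, -0.3504] o=[1.0619, -1.8058, 0.3676] → [0.3360, -0.0792, -0.7771, -0.8835, -0.3109, -0.3504]
J6: z=[-0.8835, -0.3109, -0.3504] o=[0.9425, -1.5898, 0.4771] → [0.2944, -0.2178, -0.5491, -0.8835, -0.3109, -0.3504]
q̇ = J⁺·V = [0.5870, 0.0700, 0.6240, -0.8290, -0.5020, 0.8870]

0.5870 0.0700 0.6240 -0.8290 -0.5020 0.8870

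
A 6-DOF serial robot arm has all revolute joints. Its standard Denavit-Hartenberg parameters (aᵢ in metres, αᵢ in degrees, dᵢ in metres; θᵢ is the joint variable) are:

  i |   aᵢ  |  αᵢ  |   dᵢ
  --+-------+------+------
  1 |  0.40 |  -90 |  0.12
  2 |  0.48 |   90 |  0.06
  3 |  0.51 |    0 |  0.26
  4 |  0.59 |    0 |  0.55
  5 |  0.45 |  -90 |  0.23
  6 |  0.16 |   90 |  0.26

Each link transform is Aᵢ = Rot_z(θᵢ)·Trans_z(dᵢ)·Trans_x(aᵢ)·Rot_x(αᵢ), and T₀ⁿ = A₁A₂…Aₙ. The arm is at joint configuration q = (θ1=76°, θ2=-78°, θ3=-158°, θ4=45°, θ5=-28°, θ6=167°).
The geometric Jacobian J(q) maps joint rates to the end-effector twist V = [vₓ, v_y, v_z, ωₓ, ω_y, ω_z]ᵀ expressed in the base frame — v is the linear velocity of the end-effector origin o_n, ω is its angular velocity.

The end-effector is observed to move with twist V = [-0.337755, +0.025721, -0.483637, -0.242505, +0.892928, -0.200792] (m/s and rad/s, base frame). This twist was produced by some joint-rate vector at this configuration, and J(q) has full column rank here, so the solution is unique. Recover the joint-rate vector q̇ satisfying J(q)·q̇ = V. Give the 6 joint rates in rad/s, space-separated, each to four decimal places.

o_n = [0.8744, -0.8797, 0.0467]
J₁: ẑ×o_n = [0.8797, 0.8744, -0.0000], ω = ẑ
J2: z=[-0.9703, 0.2419, 0.0000] o=[0.0968, 0.3881, 0.1200] → [-0.0177, -0.0711, 1.0420, -0.9703, 0.2419, 0.0000]
J3: z=[-0.2366, -0.9491, 0.2079] o=[0.0627, 0.4995, 0.5895] → [0.8019, 0.0403, 1.0968, -0.2366, -0.9491, 0.2079]
J4: z=[-0.2366, -0.9491, 0.2079] o=[0.1628, 0.1111, 0.1810] → [0.3335, 0.1162, 0.9099, -0.2366, -0.9491, 0.2079]
J5: z=[-0.2366, -0.9491, 0.2079] o=[0.5480, -0.5888, 0.0699] → [0.0825, 0.0624, 0.3787, -0.2366, -0.9491, 0.2079]
J6: z=[0.7857, -0.0611, 0.6156] o=[0.7507, -0.9462, -0.2244] → [-0.0575, -0.1368, 0.0598, 0.7857, -0.0611, 0.6156]
q̇ = J⁺·V = [0.0970, 0.2990, -0.3710, -0.3660, -0.1150, -0.1960]

0.0970 0.2990 -0.3710 -0.3660 -0.1150 -0.1960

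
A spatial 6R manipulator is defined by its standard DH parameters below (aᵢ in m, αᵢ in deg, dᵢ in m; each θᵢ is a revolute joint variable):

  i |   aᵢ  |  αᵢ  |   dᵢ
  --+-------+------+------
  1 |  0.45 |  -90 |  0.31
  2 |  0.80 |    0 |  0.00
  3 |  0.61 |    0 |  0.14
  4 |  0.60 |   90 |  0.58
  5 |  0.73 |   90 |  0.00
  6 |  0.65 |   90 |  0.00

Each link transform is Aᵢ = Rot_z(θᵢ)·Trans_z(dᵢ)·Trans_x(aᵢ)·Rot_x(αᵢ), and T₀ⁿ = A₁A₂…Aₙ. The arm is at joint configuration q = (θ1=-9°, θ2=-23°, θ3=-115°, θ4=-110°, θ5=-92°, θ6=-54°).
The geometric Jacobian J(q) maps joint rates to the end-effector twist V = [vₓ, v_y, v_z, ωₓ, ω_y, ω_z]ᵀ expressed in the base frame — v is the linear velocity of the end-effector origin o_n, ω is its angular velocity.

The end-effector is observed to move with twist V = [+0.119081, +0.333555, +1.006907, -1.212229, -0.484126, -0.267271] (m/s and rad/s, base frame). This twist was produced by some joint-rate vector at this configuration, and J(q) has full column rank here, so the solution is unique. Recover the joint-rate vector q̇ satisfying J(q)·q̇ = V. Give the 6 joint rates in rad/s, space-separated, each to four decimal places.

o_n = [-0.0264, -0.3921, 0.7074]
J₁: ẑ×o_n = [0.3921, -0.0264, 0.0000], ω = ẑ
J2: z=[0.1564, 0.9877, 0.0000] o=[0.4445, -0.0704, 0.3100] → [0.3925, -0.0622, 0.4147, 0.1564, 0.9877, 0.0000]
J3: z=[0.1564, 0.9877, 0.0000] o=[1.1718, -0.1856, 0.6226] → [0.0838, -0.0133, 1.1511, 0.1564, 0.9877, 0.0000]
J4: z=[0.1564, 0.9877, 0.0000] o=[0.7460, 0.0236, 1.0308] → [-0.3194, 0.0506, 0.6978, 0.1564, 0.9877, 0.0000]
J5: z=[0.9158, -0.1450, -0.3746] o=[0.6147, 0.6316, 0.4744] → [-0.4173, 0.0268, -1.0305, 0.9158, -0.1450, -0.3746]
J6: z=[0.3752, -0.0241, 0.9266] o=[0.5100, -0.0904, 0.4981] → [0.2745, -0.5756, -0.1261, 0.3752, -0.0241, 0.9266]
q̇ = J⁺·V = [-0.0780, -0.6640, 0.4340, -0.4170, -0.9690, -0.5960]

-0.0780 -0.6640 0.4340 -0.4170 -0.9690 -0.5960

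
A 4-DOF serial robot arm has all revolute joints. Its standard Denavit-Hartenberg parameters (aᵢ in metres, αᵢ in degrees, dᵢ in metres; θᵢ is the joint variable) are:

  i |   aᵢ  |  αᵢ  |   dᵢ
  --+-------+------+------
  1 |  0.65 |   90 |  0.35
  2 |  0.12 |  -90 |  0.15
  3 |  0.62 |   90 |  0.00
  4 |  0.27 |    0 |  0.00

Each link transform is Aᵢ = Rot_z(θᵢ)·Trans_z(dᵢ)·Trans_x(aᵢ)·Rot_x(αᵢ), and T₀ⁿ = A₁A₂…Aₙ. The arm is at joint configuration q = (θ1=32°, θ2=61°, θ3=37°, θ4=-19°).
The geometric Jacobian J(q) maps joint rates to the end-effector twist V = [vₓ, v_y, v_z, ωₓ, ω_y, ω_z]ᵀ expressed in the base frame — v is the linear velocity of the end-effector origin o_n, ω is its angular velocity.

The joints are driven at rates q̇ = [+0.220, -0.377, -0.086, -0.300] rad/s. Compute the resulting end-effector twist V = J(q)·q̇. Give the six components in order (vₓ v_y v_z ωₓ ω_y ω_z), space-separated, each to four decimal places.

0.1211 0.2777 -0.1946 -0.3372 0.5164 0.0204

o_n = [0.7535, 0.9151, 1.0237]
J₁: ẑ×o_n = [-0.9151, 0.7535, 0.0000], ω = ẑ
J2: z=[0.5299, -0.8480, 0.0000] o=[0.5512, 0.3444, 0.3500] → [-0.5714, -0.3570, 0.4740, 0.5299, -0.8480, 0.0000]
J3: z=[-0.7417, -0.4635, 0.4848] o=[0.6801, 0.2481, 0.4550] → [-0.5870, 0.4575, -0.4607, -0.7417, -0.4635, 0.4848]
J4: z=[0.6706, -0.5227, 0.5264] o=[0.6859, 0.6917, 0.8880] → [-0.1885, -0.0554, 0.1852, 0.6706, -0.5227, 0.5264]
V = J·q̇ = [0.1211, 0.2777, -0.1946, -0.3372, 0.5164, 0.0204]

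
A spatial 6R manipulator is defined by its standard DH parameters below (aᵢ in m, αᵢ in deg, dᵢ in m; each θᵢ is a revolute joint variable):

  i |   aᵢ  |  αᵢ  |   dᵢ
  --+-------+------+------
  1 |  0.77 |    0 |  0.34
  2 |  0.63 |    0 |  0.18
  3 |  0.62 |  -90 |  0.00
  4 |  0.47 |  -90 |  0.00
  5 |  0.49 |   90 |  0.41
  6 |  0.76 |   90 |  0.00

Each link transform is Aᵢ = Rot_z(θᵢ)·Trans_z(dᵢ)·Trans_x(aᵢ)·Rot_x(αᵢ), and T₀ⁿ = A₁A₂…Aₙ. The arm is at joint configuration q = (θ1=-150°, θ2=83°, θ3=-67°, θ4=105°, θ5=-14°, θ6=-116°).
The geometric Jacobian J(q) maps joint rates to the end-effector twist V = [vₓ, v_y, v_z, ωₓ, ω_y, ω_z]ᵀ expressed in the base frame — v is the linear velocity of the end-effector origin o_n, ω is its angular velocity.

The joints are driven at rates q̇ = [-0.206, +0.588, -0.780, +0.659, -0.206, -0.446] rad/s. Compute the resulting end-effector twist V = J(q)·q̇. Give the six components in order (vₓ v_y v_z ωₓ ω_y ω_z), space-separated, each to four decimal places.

o_n = [-0.8954, -1.5112, -0.1517]
J₁: ẑ×o_n = [1.5112, -0.8954, 0.0000], ω = ẑ
J2: z=[0.0000, 0.0000, 1.0000] o=[-0.6668, -0.3850, 0.3400] → [1.1262, -0.2286, 0.0000, 0.0000, 0.0000, 1.0000]
J3: z=[0.0000, 0.0000, 1.0000] o=[-0.4207, -0.9649, 0.5200] → [0.5463, -0.4748, 0.0000, 0.0000, 0.0000, 1.0000]
J4: z=[0.7193, -0.6947, 0.0000] o=[-0.8514, -1.4109, 0.5200] → [0.4666, 0.4832, -0.1027, 0.7193, -0.6947, 0.0000]
J5: z=[0.6710, 0.6948, 0.2588] o=[-0.7669, -1.3234, 0.0660] → [-0.1026, 0.1128, -0.0366, 0.6710, 0.6948, 0.2588]
J6: z=[0.6545, -0.7191, 0.2337] o=[-0.3210, -1.0324, -0.2871] → [0.0145, -0.2229, -0.7264, 0.6545, -0.7191, 0.2337]
V = J·q̇ = [0.2470, 0.8149, 0.2638, 0.0439, -0.2802, -0.5555]

0.2470 0.8149 0.2638 0.0439 -0.2802 -0.5555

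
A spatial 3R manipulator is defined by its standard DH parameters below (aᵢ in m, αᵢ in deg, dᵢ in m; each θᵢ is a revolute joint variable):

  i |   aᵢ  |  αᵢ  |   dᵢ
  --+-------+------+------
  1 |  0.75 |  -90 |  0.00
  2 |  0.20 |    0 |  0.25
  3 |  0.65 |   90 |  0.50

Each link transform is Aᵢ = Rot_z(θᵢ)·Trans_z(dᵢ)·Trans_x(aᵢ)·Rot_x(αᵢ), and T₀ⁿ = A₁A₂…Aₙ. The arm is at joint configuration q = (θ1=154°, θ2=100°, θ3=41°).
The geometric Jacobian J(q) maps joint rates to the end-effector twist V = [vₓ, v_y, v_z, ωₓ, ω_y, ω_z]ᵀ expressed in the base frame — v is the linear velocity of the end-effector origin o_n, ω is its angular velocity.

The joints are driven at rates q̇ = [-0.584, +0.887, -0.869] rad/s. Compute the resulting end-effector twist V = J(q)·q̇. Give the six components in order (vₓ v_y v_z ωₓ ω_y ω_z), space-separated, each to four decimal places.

o_n = [-0.5176, -0.5820, -0.6060]
J₁: ẑ×o_n = [0.5820, -0.5176, 0.0000], ω = ẑ
J2: z=[-0.4384, -0.8988, 0.0000] o=[-0.6741, 0.3288, 0.0000] → [0.5447, -0.2657, 0.5399, -0.4384, -0.8988, 0.0000]
J3: z=[-0.4384, -0.8988, 0.0000] o=[-0.7525, 0.0889, -0.1970] → [0.3677, -0.1793, 0.5051, -0.4384, -0.8988, 0.0000]
V = J·q̇ = [-0.1762, 0.2225, 0.0399, -0.0079, -0.0162, -0.5840]

-0.1762 0.2225 0.0399 -0.0079 -0.0162 -0.5840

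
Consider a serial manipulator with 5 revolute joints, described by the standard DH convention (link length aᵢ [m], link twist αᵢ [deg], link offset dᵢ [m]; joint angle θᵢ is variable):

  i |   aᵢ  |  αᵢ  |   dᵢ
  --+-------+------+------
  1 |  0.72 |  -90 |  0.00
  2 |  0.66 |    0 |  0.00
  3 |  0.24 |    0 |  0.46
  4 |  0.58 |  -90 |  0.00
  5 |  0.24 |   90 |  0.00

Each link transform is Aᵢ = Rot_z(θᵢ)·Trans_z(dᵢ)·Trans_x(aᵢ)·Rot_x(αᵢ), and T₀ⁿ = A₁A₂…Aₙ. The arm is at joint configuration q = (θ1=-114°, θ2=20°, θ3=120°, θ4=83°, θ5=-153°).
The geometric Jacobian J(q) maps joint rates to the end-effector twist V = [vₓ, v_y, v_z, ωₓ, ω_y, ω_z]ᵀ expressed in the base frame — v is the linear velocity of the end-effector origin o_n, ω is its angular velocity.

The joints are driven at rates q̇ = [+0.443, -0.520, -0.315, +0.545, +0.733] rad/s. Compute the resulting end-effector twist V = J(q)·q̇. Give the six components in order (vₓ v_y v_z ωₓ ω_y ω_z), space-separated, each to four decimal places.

0.5584 -0.0990 0.1458 -0.4683 -0.3387 0.9791

o_n = [0.1584, -1.0432, -0.1303]
J₁: ẑ×o_n = [1.0432, 0.1584, -0.0000], ω = ẑ
J2: z=[0.9135, -0.4067, 0.0000] o=[-0.2929, -0.6578, 0.0000] → [0.0530, 0.1190, -0.1686, 0.9135, -0.4067, 0.0000]
J3: z=[0.9135, -0.4067, 0.0000] o=[-0.5451, -1.2243, -0.2257] → [-0.0388, -0.0872, 0.4516, 0.9135, -0.4067, 0.0000]
J4: z=[0.9135, -0.4067, 0.0000] o=[-0.0501, -1.2435, -0.3800] → [-0.1016, -0.2281, 0.2678, 0.9135, -0.4067, 0.0000]
J5: z=[-0.2774, -0.6230, 0.7314] o=[0.1224, -0.8560, 0.0156] → [0.2278, -0.0142, 0.0743, -0.2774, -0.6230, 0.7314]
V = J·q̇ = [0.5584, -0.0990, 0.1458, -0.4683, -0.3387, 0.9791]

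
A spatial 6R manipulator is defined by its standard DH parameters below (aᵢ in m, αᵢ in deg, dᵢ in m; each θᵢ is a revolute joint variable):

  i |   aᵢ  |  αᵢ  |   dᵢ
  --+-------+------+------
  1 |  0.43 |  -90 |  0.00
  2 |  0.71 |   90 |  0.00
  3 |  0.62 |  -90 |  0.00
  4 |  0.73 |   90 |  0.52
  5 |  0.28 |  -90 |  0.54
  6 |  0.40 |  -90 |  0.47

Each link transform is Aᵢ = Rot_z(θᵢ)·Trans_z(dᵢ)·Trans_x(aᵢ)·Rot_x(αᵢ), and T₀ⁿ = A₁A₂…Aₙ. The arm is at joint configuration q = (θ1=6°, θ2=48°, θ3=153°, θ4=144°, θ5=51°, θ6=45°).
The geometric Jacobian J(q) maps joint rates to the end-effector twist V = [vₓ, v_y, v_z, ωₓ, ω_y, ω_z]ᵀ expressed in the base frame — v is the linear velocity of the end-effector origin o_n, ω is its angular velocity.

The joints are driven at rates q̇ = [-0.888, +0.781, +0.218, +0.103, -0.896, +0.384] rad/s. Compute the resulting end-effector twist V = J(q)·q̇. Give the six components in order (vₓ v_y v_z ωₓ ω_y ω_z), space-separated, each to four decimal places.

o_n = [0.0508, -1.0309, -0.4013]
J₁: ẑ×o_n = [1.0309, 0.0508, -0.0000], ω = ẑ
J2: z=[-0.1045, 0.9945, 0.0000] o=[0.4276, 0.0449, 0.0000] → [-0.3991, -0.0419, 0.4872, -0.1045, 0.9945, 0.0000]
J3: z=[0.7391, 0.0777, 0.6691] o=[0.9001, 0.0946, -0.5276] → [0.7629, -0.6617, -0.7659, 0.7391, 0.0777, 0.6691]
J4: z=[-0.2090, -0.9179, 0.3374] o=[0.5031, 0.3359, -0.1171] → [0.7220, -0.2120, -0.1295, -0.2090, -0.9179, 0.3374]
J5: z=[-0.9743, 0.1659, -0.1521] o=[0.4555, -0.4046, -0.6198] → [-0.0590, 0.2745, 0.6774, -0.9743, 0.1659, -0.1521]
J6: z=[-0.1965, -0.2975, 0.9343] o=[-0.1014, -0.5782, -0.7923] → [0.3066, 0.2190, 0.1342, -0.1965, -0.2975, 0.9343]
V = J·q̇ = [-0.8158, -0.4058, -0.3552, 0.8555, 0.4362, -0.2123]

-0.8158 -0.4058 -0.3552 0.8555 0.4362 -0.2123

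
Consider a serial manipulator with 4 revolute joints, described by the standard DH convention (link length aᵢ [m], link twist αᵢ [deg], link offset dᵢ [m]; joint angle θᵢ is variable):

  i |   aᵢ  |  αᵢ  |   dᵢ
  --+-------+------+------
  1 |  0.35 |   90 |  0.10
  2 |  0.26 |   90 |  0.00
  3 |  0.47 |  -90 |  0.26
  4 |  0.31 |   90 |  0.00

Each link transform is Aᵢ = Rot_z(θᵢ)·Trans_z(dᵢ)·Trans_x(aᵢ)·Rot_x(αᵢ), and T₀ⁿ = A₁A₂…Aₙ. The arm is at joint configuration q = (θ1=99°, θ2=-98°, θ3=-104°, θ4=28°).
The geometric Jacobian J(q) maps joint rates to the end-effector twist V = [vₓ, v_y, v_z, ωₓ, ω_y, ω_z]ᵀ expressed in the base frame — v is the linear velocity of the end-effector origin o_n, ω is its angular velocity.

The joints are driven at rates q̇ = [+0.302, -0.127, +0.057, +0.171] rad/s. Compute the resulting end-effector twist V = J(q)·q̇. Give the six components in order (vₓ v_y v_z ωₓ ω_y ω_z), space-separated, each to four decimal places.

o_n = [-0.7480, 0.1098, 0.0366]
J₁: ẑ×o_n = [-0.1098, -0.7480, 0.0000], ω = ẑ
J2: z=[0.9877, 0.1564, 0.0000] o=[-0.0548, 0.3457, 0.1000] → [-0.0099, 0.0626, -0.1245, 0.9877, 0.1564, 0.0000]
J3: z=[0.1549, -0.9781, 0.1392] o=[-0.0491, 0.3100, -0.1575] → [-0.1620, -0.1273, -0.7146, 0.1549, -0.9781, 0.1392]
J4: z=[-0.2178, -0.1712, -0.9609] o=[-0.4617, -0.0001, -0.0087] → [0.0978, 0.2850, -0.0730, -0.2178, -0.1712, -0.9609]
V = J·q̇ = [-0.0244, -0.1924, -0.0374, -0.1539, -0.1049, 0.1456]

-0.0244 -0.1924 -0.0374 -0.1539 -0.1049 0.1456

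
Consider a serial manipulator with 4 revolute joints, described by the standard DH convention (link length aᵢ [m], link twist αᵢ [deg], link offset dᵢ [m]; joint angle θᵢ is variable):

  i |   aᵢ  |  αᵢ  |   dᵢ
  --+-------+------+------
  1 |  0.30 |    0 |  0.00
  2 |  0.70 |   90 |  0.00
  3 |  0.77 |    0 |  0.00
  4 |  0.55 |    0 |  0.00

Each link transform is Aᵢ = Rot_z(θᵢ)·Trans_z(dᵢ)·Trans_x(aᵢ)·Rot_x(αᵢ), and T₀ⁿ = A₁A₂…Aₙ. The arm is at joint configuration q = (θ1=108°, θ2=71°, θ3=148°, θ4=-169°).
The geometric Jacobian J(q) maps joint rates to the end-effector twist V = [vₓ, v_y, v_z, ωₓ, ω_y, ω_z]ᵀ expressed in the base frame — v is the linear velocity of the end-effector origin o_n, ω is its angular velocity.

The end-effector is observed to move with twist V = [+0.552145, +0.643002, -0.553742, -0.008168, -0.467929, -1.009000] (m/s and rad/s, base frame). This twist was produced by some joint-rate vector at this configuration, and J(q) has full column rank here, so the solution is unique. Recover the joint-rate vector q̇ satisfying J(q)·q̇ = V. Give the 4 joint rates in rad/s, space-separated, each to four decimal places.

-0.8910 -0.1180 0.4800 -0.9480

o_n = [-0.6531, 0.2951, 0.2109]
J₁: ẑ×o_n = [-0.2951, -0.6531, 0.0000], ω = ẑ
J2: z=[0.0000, 0.0000, 1.0000] o=[-0.0927, 0.2853, 0.0000] → [-0.0098, -0.5604, 0.0000, 0.0000, 0.0000, 1.0000]
J3: z=[0.0175, 0.9998, 0.0000] o=[-0.7926, 0.2975, 0.0000] → [0.2109, -0.0037, -0.1395, 0.0175, 0.9998, 0.0000]
J4: z=[0.0175, 0.9998, 0.0000] o=[-0.1397, 0.2861, 0.4080] → [-0.1971, 0.0034, 0.5135, 0.0175, 0.9998, 0.0000]
q̇ = J⁺·V = [-0.8910, -0.1180, 0.4800, -0.9480]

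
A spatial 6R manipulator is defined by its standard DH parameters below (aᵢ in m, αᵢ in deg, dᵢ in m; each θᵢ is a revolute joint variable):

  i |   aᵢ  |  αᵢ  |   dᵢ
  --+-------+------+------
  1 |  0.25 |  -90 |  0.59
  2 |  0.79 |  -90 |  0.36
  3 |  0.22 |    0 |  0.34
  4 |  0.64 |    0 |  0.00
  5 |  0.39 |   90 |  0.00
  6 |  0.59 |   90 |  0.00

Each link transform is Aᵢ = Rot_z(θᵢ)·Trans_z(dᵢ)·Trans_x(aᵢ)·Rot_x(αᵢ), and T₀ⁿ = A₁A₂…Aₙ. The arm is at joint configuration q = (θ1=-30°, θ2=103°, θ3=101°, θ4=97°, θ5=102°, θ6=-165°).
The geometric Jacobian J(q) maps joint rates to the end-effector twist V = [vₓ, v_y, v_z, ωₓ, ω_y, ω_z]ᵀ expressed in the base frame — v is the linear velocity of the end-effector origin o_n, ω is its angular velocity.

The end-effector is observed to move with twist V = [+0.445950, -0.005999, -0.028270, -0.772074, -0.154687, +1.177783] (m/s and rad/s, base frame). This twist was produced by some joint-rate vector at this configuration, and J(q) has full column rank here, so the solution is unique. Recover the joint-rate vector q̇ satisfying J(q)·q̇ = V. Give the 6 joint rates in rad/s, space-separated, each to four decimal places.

o_n = [0.1418, 0.1329, 0.5840]
J₁: ẑ×o_n = [-0.1329, 0.1418, 0.0000], ω = ẑ
J2: z=[0.5000, 0.8660, 0.0000] o=[0.2165, -0.1250, 0.5900] → [-0.0052, 0.0030, 0.1936, 0.5000, 0.8660, 0.0000]
J3: z=[-0.8438, 0.4872, 0.2250] o=[0.2426, 0.2756, -0.1798] → [0.4042, 0.6218, 0.1695, -0.8438, 0.4872, 0.2250]
J4: z=[-0.8438, 0.4872, 0.2250] o=[-0.1441, 0.2495, -0.0624] → [0.3411, 0.6097, -0.0409, -0.8438, 0.4872, 0.2250]
J5: z=[-0.8438, 0.4872, 0.2250] o=[0.0734, 0.3523, 0.5307] → [0.0753, 0.0604, 0.1518, -0.8438, 0.4872, 0.2250]
J6: z=[0.4187, 0.3356, 0.8438] o=[0.2043, 0.6668, 0.3407] → [0.5321, -0.1545, -0.2026, 0.4187, 0.3356, 0.8438]
q̇ = J⁺·V = [0.3960, -0.8830, 0.8300, -0.8350, 0.7570, 0.7260]

0.3960 -0.8830 0.8300 -0.8350 0.7570 0.7260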